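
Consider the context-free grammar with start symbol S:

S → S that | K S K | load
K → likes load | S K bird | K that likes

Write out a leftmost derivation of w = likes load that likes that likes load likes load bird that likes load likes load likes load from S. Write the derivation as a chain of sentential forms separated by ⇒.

S ⇒ K S K   [S → K S K]
K S K ⇒ K that likes S K   [K → K that likes]
K that likes S K ⇒ K that likes that likes S K   [K → K that likes]
K that likes that likes S K ⇒ likes load that likes that likes S K   [K → likes load]
likes load that likes that likes S K ⇒ likes load that likes that likes K S K K   [S → K S K]
likes load that likes that likes K S K K ⇒ likes load that likes that likes K that likes S K K   [K → K that likes]
likes load that likes that likes K that likes S K K ⇒ likes load that likes that likes S K bird that likes S K K   [K → S K bird]
likes load that likes that likes S K bird that likes S K K ⇒ likes load that likes that likes load K bird that likes S K K   [S → load]
likes load that likes that likes load K bird that likes S K K ⇒ likes load that likes that likes load likes load bird that likes S K K   [K → likes load]
likes load that likes that likes load likes load bird that likes S K K ⇒ likes load that likes that likes load likes load bird that likes load K K   [S → load]
likes load that likes that likes load likes load bird that likes load K K ⇒ likes load that likes that likes load likes load bird that likes load likes load K   [K → likes load]
likes load that likes that likes load likes load bird that likes load likes load K ⇒ likes load that likes that likes load likes load bird that likes load likes load likes load   [K → likes load]

S ⇒ K S K ⇒ K that likes S K ⇒ K that likes that likes S K ⇒ likes load that likes that likes S K ⇒ likes load that likes that likes K S K K ⇒ likes load that likes that likes K that likes S K K ⇒ likes load that likes that likes S K bird that likes S K K ⇒ likes load that likes that likes load K bird that likes S K K ⇒ likes load that likes that likes load likes load bird that likes S K K ⇒ likes load that likes that likes load likes load bird that likes load K K ⇒ likes load that likes that likes load likes load bird that likes load likes load K ⇒ likes load that likes that likes load likes load bird that likes load likes load likes load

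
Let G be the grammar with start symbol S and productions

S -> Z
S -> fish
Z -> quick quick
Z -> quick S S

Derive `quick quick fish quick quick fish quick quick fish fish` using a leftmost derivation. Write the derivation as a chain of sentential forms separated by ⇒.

S ⇒ Z   [S -> Z]
Z ⇒ quick S S   [Z -> quick S S]
quick S S ⇒ quick Z S   [S -> Z]
quick Z S ⇒ quick quick S S S   [Z -> quick S S]
quick quick S S S ⇒ quick quick fish S S   [S -> fish]
quick quick fish S S ⇒ quick quick fish Z S   [S -> Z]
quick quick fish Z S ⇒ quick quick fish quick S S S   [Z -> quick S S]
quick quick fish quick S S S ⇒ quick quick fish quick Z S S   [S -> Z]
quick quick fish quick Z S S ⇒ quick quick fish quick quick S S S S   [Z -> quick S S]
quick quick fish quick quick S S S S ⇒ quick quick fish quick quick fish S S S   [S -> fish]
quick quick fish quick quick fish S S S ⇒ quick quick fish quick quick fish Z S S   [S -> Z]
quick quick fish quick quick fish Z S S ⇒ quick quick fish quick quick fish quick quick S S   [Z -> quick quick]
quick quick fish quick quick fish quick quick S S ⇒ quick quick fish quick quick fish quick quick fish S   [S -> fish]
quick quick fish quick quick fish quick quick fish S ⇒ quick quick fish quick quick fish quick quick fish fish   [S -> fish]

S ⇒ Z ⇒ quick S S ⇒ quick Z S ⇒ quick quick S S S ⇒ quick quick fish S S ⇒ quick quick fish Z S ⇒ quick quick fish quick S S S ⇒ quick quick fish quick Z S S ⇒ quick quick fish quick quick S S S S ⇒ quick quick fish quick quick fish S S S ⇒ quick quick fish quick quick fish Z S S ⇒ quick quick fish quick quick fish quick quick S S ⇒ quick quick fish quick quick fish quick quick fish S ⇒ quick quick fish quick quick fish quick quick fish fish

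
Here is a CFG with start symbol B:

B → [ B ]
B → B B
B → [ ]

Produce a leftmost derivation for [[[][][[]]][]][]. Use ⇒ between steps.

B ⇒ BB ⇒ [B]B ⇒ [BB]B ⇒ [[B]B]B ⇒ [[BB]B]B ⇒ [[BBB]B]B ⇒ [[[]BB]B]B ⇒ [[[][]B]B]B ⇒ [[[][][B]]B]B ⇒ [[[][][[]]]B]B ⇒ [[[][][[]]][]]B ⇒ [[[][][[]]][]][]

B ⇒ BB   [B → B B]
BB ⇒ [B]B   [B → [ B ]]
[B]B ⇒ [BB]B   [B → B B]
[BB]B ⇒ [[B]B]B   [B → [ B ]]
[[B]B]B ⇒ [[BB]B]B   [B → B B]
[[BB]B]B ⇒ [[BBB]B]B   [B → B B]
[[BBB]B]B ⇒ [[[]BB]B]B   [B → [ ]]
[[[]BB]B]B ⇒ [[[][]B]B]B   [B → [ ]]
[[[][]B]B]B ⇒ [[[][][B]]B]B   [B → [ B ]]
[[[][][B]]B]B ⇒ [[[][][[]]]B]B   [B → [ ]]
[[[][][[]]]B]B ⇒ [[[][][[]]][]]B   [B → [ ]]
[[[][][[]]][]]B ⇒ [[[][][[]]][]][]   [B → [ ]]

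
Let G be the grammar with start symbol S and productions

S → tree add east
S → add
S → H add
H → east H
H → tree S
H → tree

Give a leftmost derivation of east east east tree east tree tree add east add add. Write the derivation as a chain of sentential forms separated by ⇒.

S ⇒ H add   [S → H add]
H add ⇒ east H add   [H → east H]
east H add ⇒ east east H add   [H → east H]
east east H add ⇒ east east east H add   [H → east H]
east east east H add ⇒ east east east tree S add   [H → tree S]
east east east tree S add ⇒ east east east tree H add add   [S → H add]
east east east tree H add add ⇒ east east east tree east H add add   [H → east H]
east east east tree east H add add ⇒ east east east tree east tree S add add   [H → tree S]
east east east tree east tree S add add ⇒ east east east tree east tree tree add east add add   [S → tree add east]

S ⇒ H add ⇒ east H add ⇒ east east H add ⇒ east east east H add ⇒ east east east tree S add ⇒ east east east tree H add add ⇒ east east east tree east H add add ⇒ east east east tree east tree S add add ⇒ east east east tree east tree tree add east add add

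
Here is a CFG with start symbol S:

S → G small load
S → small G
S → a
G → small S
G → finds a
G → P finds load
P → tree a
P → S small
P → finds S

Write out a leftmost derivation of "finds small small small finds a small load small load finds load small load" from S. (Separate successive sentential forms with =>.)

S => G small load   [S → G small load]
G small load => P finds load small load   [G → P finds load]
P finds load small load => finds S finds load small load   [P → finds S]
finds S finds load small load => finds G small load finds load small load   [S → G small load]
finds G small load finds load small load => finds small S small load finds load small load   [G → small S]
finds small S small load finds load small load => finds small small G small load finds load small load   [S → small G]
finds small small G small load finds load small load => finds small small small S small load finds load small load   [G → small S]
finds small small small S small load finds load small load => finds small small small G small load small load finds load small load   [S → G small load]
finds small small small G small load small load finds load small load => finds small small small finds a small load small load finds load small load   [G → finds a]

S => G small load => P finds load small load => finds S finds load small load => finds G small load finds load small load => finds small S small load finds load small load => finds small small G small load finds load small load => finds small small small S small load finds load small load => finds small small small G small load small load finds load small load => finds small small small finds a small load small load finds load small load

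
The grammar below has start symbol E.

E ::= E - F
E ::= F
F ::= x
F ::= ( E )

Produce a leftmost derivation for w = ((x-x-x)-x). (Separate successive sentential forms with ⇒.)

E⇒F⇒(E)⇒(E-F)⇒(F-F)⇒((E)-F)⇒((E-F)-F)⇒((E-F-F)-F)⇒((F-F-F)-F)⇒((x-F-F)-F)⇒((x-x-F)-F)⇒((x-x-x)-F)⇒((x-x-x)-x)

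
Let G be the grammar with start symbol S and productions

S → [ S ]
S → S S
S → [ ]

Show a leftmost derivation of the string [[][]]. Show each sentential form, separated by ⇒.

S ⇒ [S] ⇒ [SS] ⇒ [[]S] ⇒ [[][]]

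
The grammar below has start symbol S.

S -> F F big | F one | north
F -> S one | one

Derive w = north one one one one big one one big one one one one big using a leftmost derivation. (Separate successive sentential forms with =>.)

S => F F big => S one F big => F one one F big => S one one one F big => F F big one one one F big => S one F big one one one F big => F F big one F big one one one F big => S one F big one F big one one one F big => F one one F big one F big one one one F big => S one one one F big one F big one one one F big => north one one one F big one F big one one one F big => north one one one one big one F big one one one F big => north one one one one big one one big one one one F big => north one one one one big one one big one one one one big

S => F F big   [S -> F F big]
F F big => S one F big   [F -> S one]
S one F big => F one one F big   [S -> F one]
F one one F big => S one one one F big   [F -> S one]
S one one one F big => F F big one one one F big   [S -> F F big]
F F big one one one F big => S one F big one one one F big   [F -> S one]
S one F big one one one F big => F F big one F big one one one F big   [S -> F F big]
F F big one F big one one one F big => S one F big one F big one one one F big   [F -> S one]
S one F big one F big one one one F big => F one one F big one F big one one one F big   [S -> F one]
F one one F big one F big one one one F big => S one one one F big one F big one one one F big   [F -> S one]
S one one one F big one F big one one one F big => north one one one F big one F big one one one F big   [S -> north]
north one one one F big one F big one one one F big => north one one one one big one F big one one one F big   [F -> one]
north one one one one big one F big one one one F big => north one one one one big one one big one one one F big   [F -> one]
north one one one one big one one big one one one F big => north one one one one big one one big one one one one big   [F -> one]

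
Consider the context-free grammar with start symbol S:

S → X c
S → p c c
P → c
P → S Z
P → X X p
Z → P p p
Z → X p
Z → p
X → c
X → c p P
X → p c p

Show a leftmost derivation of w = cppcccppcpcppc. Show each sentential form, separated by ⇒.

S ⇒ Xc   [S → X c]
Xc ⇒ cpPc   [X → c p P]
cpPc ⇒ cpSZc   [P → S Z]
cpSZc ⇒ cppccZc   [S → p c c]
cppccZc ⇒ cppccXpc   [Z → X p]
cppccXpc ⇒ cppcccpPpc   [X → c p P]
cppcccpPpc ⇒ cppcccpXXppc   [P → X X p]
cppcccpXXppc ⇒ cppcccppcpXppc   [X → p c p]
cppcccppcpXppc ⇒ cppcccppcpcppc   [X → c]

S⇒Xc⇒cpPc⇒cpSZc⇒cppccZc⇒cppccXpc⇒cppcccpPpc⇒cppcccpXXppc⇒cppcccppcpXppc⇒cppcccppcpcppc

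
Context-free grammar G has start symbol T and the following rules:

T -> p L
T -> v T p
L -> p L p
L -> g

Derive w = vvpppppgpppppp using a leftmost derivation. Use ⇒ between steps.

T ⇒ vTp ⇒ vvTpp ⇒ vvpLpp ⇒ vvppLppp ⇒ vvpppLpppp ⇒ vvppppLppppp ⇒ vvpppppLpppppp ⇒ vvpppppgpppppp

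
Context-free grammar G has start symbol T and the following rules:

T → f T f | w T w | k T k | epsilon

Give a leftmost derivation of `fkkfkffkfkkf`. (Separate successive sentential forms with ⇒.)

T ⇒ fTf   [T → f T f]
fTf ⇒ fkTkf   [T → k T k]
fkTkf ⇒ fkkTkkf   [T → k T k]
fkkTkkf ⇒ fkkfTfkkf   [T → f T f]
fkkfTfkkf ⇒ fkkfkTkfkkf   [T → k T k]
fkkfkTkfkkf ⇒ fkkfkfTfkfkkf   [T → f T f]
fkkfkfTfkfkkf ⇒ fkkfkffkfkkf   [T → epsilon]

T ⇒ fTf ⇒ fkTkf ⇒ fkkTkkf ⇒ fkkfTfkkf ⇒ fkkfkTkfkkf ⇒ fkkfkfTfkfkkf ⇒ fkkfkffkfkkf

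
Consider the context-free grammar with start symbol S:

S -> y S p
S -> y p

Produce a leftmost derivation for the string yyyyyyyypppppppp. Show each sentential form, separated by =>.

S => ySp   [S -> y S p]
ySp => yySpp   [S -> y S p]
yySpp => yyySppp   [S -> y S p]
yyySppp => yyyySpppp   [S -> y S p]
yyyySpppp => yyyyySppppp   [S -> y S p]
yyyyySppppp => yyyyyySpppppp   [S -> y S p]
yyyyyySpppppp => yyyyyyySppppppp   [S -> y S p]
yyyyyyySppppppp => yyyyyyyypppppppp   [S -> y p]

S => ySp => yySpp => yyySppp => yyyySpppp => yyyyySppppp => yyyyyySpppppp => yyyyyyySppppppp => yyyyyyyypppppppp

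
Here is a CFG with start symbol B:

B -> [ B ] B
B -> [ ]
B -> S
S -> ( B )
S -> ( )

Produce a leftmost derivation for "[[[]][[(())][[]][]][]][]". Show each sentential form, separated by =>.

B => [B]B   [B -> [ B ] B]
[B]B => [[B]B]B   [B -> [ B ] B]
[[B]B]B => [[[]]B]B   [B -> [ ]]
[[[]]B]B => [[[]][B]B]B   [B -> [ B ] B]
[[[]][B]B]B => [[[]][[B]B]B]B   [B -> [ B ] B]
[[[]][[B]B]B]B => [[[]][[S]B]B]B   [B -> S]
[[[]][[S]B]B]B => [[[]][[(B)]B]B]B   [S -> ( B )]
[[[]][[(B)]B]B]B => [[[]][[(S)]B]B]B   [B -> S]
[[[]][[(S)]B]B]B => [[[]][[(())]B]B]B   [S -> ( )]
[[[]][[(())]B]B]B => [[[]][[(())][B]B]B]B   [B -> [ B ] B]
[[[]][[(())][B]B]B]B => [[[]][[(())][[]]B]B]B   [B -> [ ]]
[[[]][[(())][[]]B]B]B => [[[]][[(())][[]][]]B]B   [B -> [ ]]
[[[]][[(())][[]][]]B]B => [[[]][[(())][[]][]][]]B   [B -> [ ]]
[[[]][[(())][[]][]][]]B => [[[]][[(())][[]][]][]][]   [B -> [ ]]

B=>[B]B=>[[B]B]B=>[[[]]B]B=>[[[]][B]B]B=>[[[]][[B]B]B]B=>[[[]][[S]B]B]B=>[[[]][[(B)]B]B]B=>[[[]][[(S)]B]B]B=>[[[]][[(())]B]B]B=>[[[]][[(())][B]B]B]B=>[[[]][[(())][[]]B]B]B=>[[[]][[(())][[]][]]B]B=>[[[]][[(())][[]][]][]]B=>[[[]][[(())][[]][]][]][]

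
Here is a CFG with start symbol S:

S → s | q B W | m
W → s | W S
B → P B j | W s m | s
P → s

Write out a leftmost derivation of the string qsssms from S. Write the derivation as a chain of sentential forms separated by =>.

S => qBW   [S → q B W]
qBW => qsW   [B → s]
qsW => qsWS   [W → W S]
qsWS => qsWSS   [W → W S]
qsWSS => qsWSSS   [W → W S]
qsWSSS => qssSSS   [W → s]
qssSSS => qsssSS   [S → s]
qsssSS => qsssmS   [S → m]
qsssmS => qsssms   [S → s]

S=>qBW=>qsW=>qsWS=>qsWSS=>qsWSSS=>qssSSS=>qsssSS=>qsssmS=>qsssms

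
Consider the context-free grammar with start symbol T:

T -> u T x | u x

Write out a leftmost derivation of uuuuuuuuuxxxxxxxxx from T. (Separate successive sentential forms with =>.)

T => uTx => uuTxx => uuuTxxx => uuuuTxxxx => uuuuuTxxxxx => uuuuuuTxxxxxx => uuuuuuuTxxxxxxx => uuuuuuuuTxxxxxxxx => uuuuuuuuuxxxxxxxxx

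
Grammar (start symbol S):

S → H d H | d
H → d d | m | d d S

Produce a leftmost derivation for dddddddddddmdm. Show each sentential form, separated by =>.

S=>HdH=>ddSdH=>ddddH=>ddddddS=>ddddddHdH=>ddddddddSdH=>ddddddddHdHdH=>dddddddddddHdH=>dddddddddddmdH=>dddddddddddmdm

S => HdH   [S → H d H]
HdH => ddSdH   [H → d d S]
ddSdH => ddddH   [S → d]
ddddH => ddddddS   [H → d d S]
ddddddS => ddddddHdH   [S → H d H]
ddddddHdH => ddddddddSdH   [H → d d S]
ddddddddSdH => ddddddddHdHdH   [S → H d H]
ddddddddHdHdH => dddddddddddHdH   [H → d d]
dddddddddddHdH => dddddddddddmdH   [H → m]
dddddddddddmdH => dddddddddddmdm   [H → m]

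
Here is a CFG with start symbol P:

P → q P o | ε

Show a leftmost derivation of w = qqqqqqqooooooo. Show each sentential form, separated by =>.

P => qPo   [P → q P o]
qPo => qqPoo   [P → q P o]
qqPoo => qqqPooo   [P → q P o]
qqqPooo => qqqqPoooo   [P → q P o]
qqqqPoooo => qqqqqPooooo   [P → q P o]
qqqqqPooooo => qqqqqqPoooooo   [P → q P o]
qqqqqqPoooooo => qqqqqqqPooooooo   [P → q P o]
qqqqqqqPooooooo => qqqqqqqooooooo   [P → ε]

P => qPo => qqPoo => qqqPooo => qqqqPoooo => qqqqqPooooo => qqqqqqPoooooo => qqqqqqqPooooooo => qqqqqqqooooooo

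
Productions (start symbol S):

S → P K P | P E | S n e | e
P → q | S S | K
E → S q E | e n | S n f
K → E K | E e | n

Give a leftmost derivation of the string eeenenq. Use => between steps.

S => PKP => SSKP => PESKP => SSESKP => eSESKP => eeESKP => eeenSKP => eeeneKP => eeenenP => eeenenq

S => PKP   [S → P K P]
PKP => SSKP   [P → S S]
SSKP => PESKP   [S → P E]
PESKP => SSESKP   [P → S S]
SSESKP => eSESKP   [S → e]
eSESKP => eeESKP   [S → e]
eeESKP => eeenSKP   [E → e n]
eeenSKP => eeeneKP   [S → e]
eeeneKP => eeenenP   [K → n]
eeenenP => eeenenq   [P → q]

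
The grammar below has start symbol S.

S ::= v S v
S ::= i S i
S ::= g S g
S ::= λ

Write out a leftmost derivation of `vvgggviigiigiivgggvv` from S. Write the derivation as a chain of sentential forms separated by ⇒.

S⇒vSv⇒vvSvv⇒vvgSgvv⇒vvggSggvv⇒vvgggSgggvv⇒vvgggvSvgggvv⇒vvgggviSivgggvv⇒vvgggviiSiivgggvv⇒vvgggviigSgiivgggvv⇒vvgggviigiSigiivgggvv⇒vvgggviigiigiivgggvv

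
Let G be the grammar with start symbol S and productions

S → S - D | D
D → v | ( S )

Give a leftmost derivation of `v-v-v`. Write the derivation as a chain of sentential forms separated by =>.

S=>S-D=>S-D-D=>D-D-D=>v-D-D=>v-v-D=>v-v-v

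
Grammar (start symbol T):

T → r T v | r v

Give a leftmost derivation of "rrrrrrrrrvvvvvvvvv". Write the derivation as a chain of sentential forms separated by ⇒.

T⇒rTv⇒rrTvv⇒rrrTvvv⇒rrrrTvvvv⇒rrrrrTvvvvv⇒rrrrrrTvvvvvv⇒rrrrrrrTvvvvvvv⇒rrrrrrrrTvvvvvvvv⇒rrrrrrrrrvvvvvvvvv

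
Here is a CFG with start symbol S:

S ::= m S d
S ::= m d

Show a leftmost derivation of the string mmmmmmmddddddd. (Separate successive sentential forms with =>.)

S => mSd   [S ::= m S d]
mSd => mmSdd   [S ::= m S d]
mmSdd => mmmSddd   [S ::= m S d]
mmmSddd => mmmmSdddd   [S ::= m S d]
mmmmSdddd => mmmmmSddddd   [S ::= m S d]
mmmmmSddddd => mmmmmmSdddddd   [S ::= m S d]
mmmmmmSdddddd => mmmmmmmddddddd   [S ::= m d]

S => mSd => mmSdd => mmmSddd => mmmmSdddd => mmmmmSddddd => mmmmmmSdddddd => mmmmmmmddddddd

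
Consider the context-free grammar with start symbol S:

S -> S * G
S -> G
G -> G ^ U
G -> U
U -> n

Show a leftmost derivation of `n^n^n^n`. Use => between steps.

S => G   [S -> G]
G => G^U   [G -> G ^ U]
G^U => G^U^U   [G -> G ^ U]
G^U^U => G^U^U^U   [G -> G ^ U]
G^U^U^U => U^U^U^U   [G -> U]
U^U^U^U => n^U^U^U   [U -> n]
n^U^U^U => n^n^U^U   [U -> n]
n^n^U^U => n^n^n^U   [U -> n]
n^n^n^U => n^n^n^n   [U -> n]

S => G => G^U => G^U^U => G^U^U^U => U^U^U^U => n^U^U^U => n^n^U^U => n^n^n^U => n^n^n^n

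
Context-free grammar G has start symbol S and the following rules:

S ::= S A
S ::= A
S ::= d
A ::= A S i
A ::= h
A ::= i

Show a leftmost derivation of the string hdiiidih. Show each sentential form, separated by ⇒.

S ⇒ SA   [S ::= S A]
SA ⇒ AA   [S ::= A]
AA ⇒ ASiA   [A ::= A S i]
ASiA ⇒ ASiSiA   [A ::= A S i]
ASiSiA ⇒ hSiSiA   [A ::= h]
hSiSiA ⇒ hSAiSiA   [S ::= S A]
hSAiSiA ⇒ hSAAiSiA   [S ::= S A]
hSAAiSiA ⇒ hdAAiSiA   [S ::= d]
hdAAiSiA ⇒ hdiAiSiA   [A ::= i]
hdiAiSiA ⇒ hdiiiSiA   [A ::= i]
hdiiiSiA ⇒ hdiiidiA   [S ::= d]
hdiiidiA ⇒ hdiiidih   [A ::= h]

S⇒SA⇒AA⇒ASiA⇒ASiSiA⇒hSiSiA⇒hSAiSiA⇒hSAAiSiA⇒hdAAiSiA⇒hdiAiSiA⇒hdiiiSiA⇒hdiiidiA⇒hdiiidih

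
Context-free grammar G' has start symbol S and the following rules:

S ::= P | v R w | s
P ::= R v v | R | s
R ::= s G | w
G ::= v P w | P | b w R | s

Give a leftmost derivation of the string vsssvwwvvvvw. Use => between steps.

S=>vRw=>vsGw=>vsPw=>vsRvvw=>vssGvvw=>vssPvvw=>vssRvvvvw=>vsssGvvvvw=>vsssvPwvvvvw=>vsssvRwvvvvw=>vsssvwwvvvvw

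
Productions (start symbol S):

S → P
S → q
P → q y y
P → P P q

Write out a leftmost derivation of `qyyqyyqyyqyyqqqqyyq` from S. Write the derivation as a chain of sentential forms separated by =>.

S=>P=>PPq=>PPqPq=>qyyPqPq=>qyyPPqqPq=>qyyqyyPqqPq=>qyyqyyPPqqqPq=>qyyqyyqyyPqqqPq=>qyyqyyqyyqyyqqqPq=>qyyqyyqyyqyyqqqqyyq

S => P   [S → P]
P => PPq   [P → P P q]
PPq => PPqPq   [P → P P q]
PPqPq => qyyPqPq   [P → q y y]
qyyPqPq => qyyPPqqPq   [P → P P q]
qyyPPqqPq => qyyqyyPqqPq   [P → q y y]
qyyqyyPqqPq => qyyqyyPPqqqPq   [P → P P q]
qyyqyyPPqqqPq => qyyqyyqyyPqqqPq   [P → q y y]
qyyqyyqyyPqqqPq => qyyqyyqyyqyyqqqPq   [P → q y y]
qyyqyyqyyqyyqqqPq => qyyqyyqyyqyyqqqqyyq   [P → q y y]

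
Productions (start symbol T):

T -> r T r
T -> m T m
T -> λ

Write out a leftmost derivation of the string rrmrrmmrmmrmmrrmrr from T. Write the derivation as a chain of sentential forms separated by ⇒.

T ⇒ rTr   [T -> r T r]
rTr ⇒ rrTrr   [T -> r T r]
rrTrr ⇒ rrmTmrr   [T -> m T m]
rrmTmrr ⇒ rrmrTrmrr   [T -> r T r]
rrmrTrmrr ⇒ rrmrrTrrmrr   [T -> r T r]
rrmrrTrrmrr ⇒ rrmrrmTmrrmrr   [T -> m T m]
rrmrrmTmrrmrr ⇒ rrmrrmmTmmrrmrr   [T -> m T m]
rrmrrmmTmmrrmrr ⇒ rrmrrmmrTrmmrrmrr   [T -> r T r]
rrmrrmmrTrmmrrmrr ⇒ rrmrrmmrmTmrmmrrmrr   [T -> m T m]
rrmrrmmrmTmrmmrrmrr ⇒ rrmrrmmrmmrmmrrmrr   [T -> λ]

T ⇒ rTr ⇒ rrTrr ⇒ rrmTmrr ⇒ rrmrTrmrr ⇒ rrmrrTrrmrr ⇒ rrmrrmTmrrmrr ⇒ rrmrrmmTmmrrmrr ⇒ rrmrrmmrTrmmrrmrr ⇒ rrmrrmmrmTmrmmrrmrr ⇒ rrmrrmmrmmrmmrrmrr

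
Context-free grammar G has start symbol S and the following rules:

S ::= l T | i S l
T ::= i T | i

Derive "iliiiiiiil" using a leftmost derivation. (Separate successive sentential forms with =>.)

S => iSl => ilTl => iliTl => iliiTl => iliiiTl => iliiiiTl => iliiiiiTl => iliiiiiiTl => iliiiiiiil

S => iSl   [S ::= i S l]
iSl => ilTl   [S ::= l T]
ilTl => iliTl   [T ::= i T]
iliTl => iliiTl   [T ::= i T]
iliiTl => iliiiTl   [T ::= i T]
iliiiTl => iliiiiTl   [T ::= i T]
iliiiiTl => iliiiiiTl   [T ::= i T]
iliiiiiTl => iliiiiiiTl   [T ::= i T]
iliiiiiiTl => iliiiiiiil   [T ::= i]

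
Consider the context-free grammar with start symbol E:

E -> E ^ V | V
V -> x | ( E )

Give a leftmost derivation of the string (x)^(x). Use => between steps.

E => E^V => V^V => (E)^V => (V)^V => (x)^V => (x)^(E) => (x)^(V) => (x)^(x)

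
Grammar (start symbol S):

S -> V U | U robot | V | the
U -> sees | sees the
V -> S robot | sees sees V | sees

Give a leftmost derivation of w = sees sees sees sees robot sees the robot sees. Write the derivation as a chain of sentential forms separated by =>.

S => V U => S robot U => V U robot U => sees sees V U robot U => sees sees S robot U robot U => sees sees V U robot U robot U => sees sees sees U robot U robot U => sees sees sees sees robot U robot U => sees sees sees sees robot sees the robot U => sees sees sees sees robot sees the robot sees

S => V U   [S -> V U]
V U => S robot U   [V -> S robot]
S robot U => V U robot U   [S -> V U]
V U robot U => sees sees V U robot U   [V -> sees sees V]
sees sees V U robot U => sees sees S robot U robot U   [V -> S robot]
sees sees S robot U robot U => sees sees V U robot U robot U   [S -> V U]
sees sees V U robot U robot U => sees sees sees U robot U robot U   [V -> sees]
sees sees sees U robot U robot U => sees sees sees sees robot U robot U   [U -> sees]
sees sees sees sees robot U robot U => sees sees sees sees robot sees the robot U   [U -> sees the]
sees sees sees sees robot sees the robot U => sees sees sees sees robot sees the robot sees   [U -> sees]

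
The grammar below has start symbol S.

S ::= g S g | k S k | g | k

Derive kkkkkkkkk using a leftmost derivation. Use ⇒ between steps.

S ⇒ kSk ⇒ kkSkk ⇒ kkkSkkk ⇒ kkkkSkkkk ⇒ kkkkkkkkk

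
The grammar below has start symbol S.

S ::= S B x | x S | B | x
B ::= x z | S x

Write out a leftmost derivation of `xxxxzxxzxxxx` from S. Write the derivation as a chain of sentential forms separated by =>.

S => SBx   [S ::= S B x]
SBx => xBx   [S ::= x]
xBx => xSxx   [B ::= S x]
xSxx => xBxx   [S ::= B]
xBxx => xSxxx   [B ::= S x]
xSxxx => xSBxxxx   [S ::= S B x]
xSBxxxx => xSBxBxxxx   [S ::= S B x]
xSBxBxxxx => xBBxBxxxx   [S ::= B]
xBBxBxxxx => xSxBxBxxxx   [B ::= S x]
xSxBxBxxxx => xxxBxBxxxx   [S ::= x]
xxxBxBxxxx => xxxxzxBxxxx   [B ::= x z]
xxxxzxBxxxx => xxxxzxxzxxxx   [B ::= x z]

S => SBx => xBx => xSxx => xBxx => xSxxx => xSBxxxx => xSBxBxxxx => xBBxBxxxx => xSxBxBxxxx => xxxBxBxxxx => xxxxzxBxxxx => xxxxzxxzxxxx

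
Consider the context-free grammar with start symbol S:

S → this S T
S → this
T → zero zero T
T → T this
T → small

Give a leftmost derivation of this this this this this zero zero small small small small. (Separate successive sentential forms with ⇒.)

S ⇒ this S T   [S → this S T]
this S T ⇒ this this S T T   [S → this S T]
this this S T T ⇒ this this this S T T T   [S → this S T]
this this this S T T T ⇒ this this this this S T T T T   [S → this S T]
this this this this S T T T T ⇒ this this this this this T T T T   [S → this]
this this this this this T T T T ⇒ this this this this this zero zero T T T T   [T → zero zero T]
this this this this this zero zero T T T T ⇒ this this this this this zero zero small T T T   [T → small]
this this this this this zero zero small T T T ⇒ this this this this this zero zero small small T T   [T → small]
this this this this this zero zero small small T T ⇒ this this this this this zero zero small small small T   [T → small]
this this this this this zero zero small small small T ⇒ this this this this this zero zero small small small small   [T → small]

S ⇒ this S T ⇒ this this S T T ⇒ this this this S T T T ⇒ this this this this S T T T T ⇒ this this this this this T T T T ⇒ this this this this this zero zero T T T T ⇒ this this this this this zero zero small T T T ⇒ this this this this this zero zero small small T T ⇒ this this this this this zero zero small small small T ⇒ this this this this this zero zero small small small small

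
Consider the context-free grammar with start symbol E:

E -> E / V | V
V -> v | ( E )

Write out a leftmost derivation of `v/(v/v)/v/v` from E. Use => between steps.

E => E/V   [E -> E / V]
E/V => E/V/V   [E -> E / V]
E/V/V => E/V/V/V   [E -> E / V]
E/V/V/V => V/V/V/V   [E -> V]
V/V/V/V => v/V/V/V   [V -> v]
v/V/V/V => v/(E)/V/V   [V -> ( E )]
v/(E)/V/V => v/(E/V)/V/V   [E -> E / V]
v/(E/V)/V/V => v/(V/V)/V/V   [E -> V]
v/(V/V)/V/V => v/(v/V)/V/V   [V -> v]
v/(v/V)/V/V => v/(v/v)/V/V   [V -> v]
v/(v/v)/V/V => v/(v/v)/v/V   [V -> v]
v/(v/v)/v/V => v/(v/v)/v/v   [V -> v]

E => E/V => E/V/V => E/V/V/V => V/V/V/V => v/V/V/V => v/(E)/V/V => v/(E/V)/V/V => v/(V/V)/V/V => v/(v/V)/V/V => v/(v/v)/V/V => v/(v/v)/v/V => v/(v/v)/v/v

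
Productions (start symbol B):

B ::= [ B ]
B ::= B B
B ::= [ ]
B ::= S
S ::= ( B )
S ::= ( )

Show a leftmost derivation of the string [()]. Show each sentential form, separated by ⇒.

B ⇒ [B] ⇒ [S] ⇒ [()]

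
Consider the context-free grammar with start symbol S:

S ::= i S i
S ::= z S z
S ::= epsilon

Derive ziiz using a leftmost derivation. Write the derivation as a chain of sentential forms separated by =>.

S => zSz => ziSiz => ziiz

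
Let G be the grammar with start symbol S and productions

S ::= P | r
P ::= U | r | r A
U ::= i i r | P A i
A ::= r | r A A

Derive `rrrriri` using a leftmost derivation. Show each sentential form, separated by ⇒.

S ⇒ P   [S ::= P]
P ⇒ U   [P ::= U]
U ⇒ PAi   [U ::= P A i]
PAi ⇒ UAi   [P ::= U]
UAi ⇒ PAiAi   [U ::= P A i]
PAiAi ⇒ rAiAi   [P ::= r]
rAiAi ⇒ rrAAiAi   [A ::= r A A]
rrAAiAi ⇒ rrrAiAi   [A ::= r]
rrrAiAi ⇒ rrrriAi   [A ::= r]
rrrriAi ⇒ rrrriri   [A ::= r]

S ⇒ P ⇒ U ⇒ PAi ⇒ UAi ⇒ PAiAi ⇒ rAiAi ⇒ rrAAiAi ⇒ rrrAiAi ⇒ rrrriAi ⇒ rrrriri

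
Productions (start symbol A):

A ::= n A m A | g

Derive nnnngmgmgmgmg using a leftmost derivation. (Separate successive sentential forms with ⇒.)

A ⇒ nAmA ⇒ nnAmAmA ⇒ nnnAmAmAmA ⇒ nnnnAmAmAmAmA ⇒ nnnngmAmAmAmA ⇒ nnnngmgmAmAmA ⇒ nnnngmgmgmAmA ⇒ nnnngmgmgmgmA ⇒ nnnngmgmgmgmg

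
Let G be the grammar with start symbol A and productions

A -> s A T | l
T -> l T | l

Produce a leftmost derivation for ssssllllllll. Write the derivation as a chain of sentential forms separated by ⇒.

A⇒sAT⇒ssATT⇒sssATTT⇒ssssATTTT⇒sssslTTTT⇒ssssllTTT⇒sssslllTTT⇒ssssllllTTT⇒sssslllllTT⇒ssssllllllT⇒sssslllllllT⇒ssssllllllll

A ⇒ sAT   [A -> s A T]
sAT ⇒ ssATT   [A -> s A T]
ssATT ⇒ sssATTT   [A -> s A T]
sssATTT ⇒ ssssATTTT   [A -> s A T]
ssssATTTT ⇒ sssslTTTT   [A -> l]
sssslTTTT ⇒ ssssllTTT   [T -> l]
ssssllTTT ⇒ sssslllTTT   [T -> l T]
sssslllTTT ⇒ ssssllllTTT   [T -> l T]
ssssllllTTT ⇒ sssslllllTT   [T -> l]
sssslllllTT ⇒ ssssllllllT   [T -> l]
ssssllllllT ⇒ sssslllllllT   [T -> l T]
sssslllllllT ⇒ ssssllllllll   [T -> l]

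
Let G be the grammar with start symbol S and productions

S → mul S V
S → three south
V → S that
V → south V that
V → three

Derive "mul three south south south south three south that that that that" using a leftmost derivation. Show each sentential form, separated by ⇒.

S ⇒ mul S V   [S → mul S V]
mul S V ⇒ mul three south V   [S → three south]
mul three south V ⇒ mul three south south V that   [V → south V that]
mul three south south V that ⇒ mul three south south south V that that   [V → south V that]
mul three south south south V that that ⇒ mul three south south south south V that that that   [V → south V that]
mul three south south south south V that that that ⇒ mul three south south south south S that that that that   [V → S that]
mul three south south south south S that that that that ⇒ mul three south south south south three south that that that that   [S → three south]

S ⇒ mul S V ⇒ mul three south V ⇒ mul three south south V that ⇒ mul three south south south V that that ⇒ mul three south south south south V that that that ⇒ mul three south south south south S that that that that ⇒ mul three south south south south three south that that that that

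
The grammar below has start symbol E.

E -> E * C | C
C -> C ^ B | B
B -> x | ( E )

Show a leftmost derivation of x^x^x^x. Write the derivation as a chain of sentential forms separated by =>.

E => C => C^B => C^B^B => C^B^B^B => B^B^B^B => x^B^B^B => x^x^B^B => x^x^x^B => x^x^x^x

E => C   [E -> C]
C => C^B   [C -> C ^ B]
C^B => C^B^B   [C -> C ^ B]
C^B^B => C^B^B^B   [C -> C ^ B]
C^B^B^B => B^B^B^B   [C -> B]
B^B^B^B => x^B^B^B   [B -> x]
x^B^B^B => x^x^B^B   [B -> x]
x^x^B^B => x^x^x^B   [B -> x]
x^x^x^B => x^x^x^x   [B -> x]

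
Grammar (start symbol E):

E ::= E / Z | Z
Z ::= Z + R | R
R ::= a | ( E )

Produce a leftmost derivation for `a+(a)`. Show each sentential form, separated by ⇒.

E ⇒ Z   [E ::= Z]
Z ⇒ Z+R   [Z ::= Z + R]
Z+R ⇒ R+R   [Z ::= R]
R+R ⇒ a+R   [R ::= a]
a+R ⇒ a+(E)   [R ::= ( E )]
a+(E) ⇒ a+(Z)   [E ::= Z]
a+(Z) ⇒ a+(R)   [Z ::= R]
a+(R) ⇒ a+(a)   [R ::= a]

E ⇒ Z ⇒ Z+R ⇒ R+R ⇒ a+R ⇒ a+(E) ⇒ a+(Z) ⇒ a+(R) ⇒ a+(a)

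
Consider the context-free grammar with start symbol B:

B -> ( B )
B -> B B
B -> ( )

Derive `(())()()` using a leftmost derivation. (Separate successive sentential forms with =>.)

B => BB => BBB => (B)BB => (())BB => (())()B => (())()()

B => BB   [B -> B B]
BB => BBB   [B -> B B]
BBB => (B)BB   [B -> ( B )]
(B)BB => (())BB   [B -> ( )]
(())BB => (())()B   [B -> ( )]
(())()B => (())()()   [B -> ( )]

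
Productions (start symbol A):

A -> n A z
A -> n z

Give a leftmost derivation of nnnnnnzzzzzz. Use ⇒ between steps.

A ⇒ nAz ⇒ nnAzz ⇒ nnnAzzz ⇒ nnnnAzzzz ⇒ nnnnnAzzzzz ⇒ nnnnnnzzzzzz

A ⇒ nAz   [A -> n A z]
nAz ⇒ nnAzz   [A -> n A z]
nnAzz ⇒ nnnAzzz   [A -> n A z]
nnnAzzz ⇒ nnnnAzzzz   [A -> n A z]
nnnnAzzzz ⇒ nnnnnAzzzzz   [A -> n A z]
nnnnnAzzzzz ⇒ nnnnnnzzzzzz   [A -> n z]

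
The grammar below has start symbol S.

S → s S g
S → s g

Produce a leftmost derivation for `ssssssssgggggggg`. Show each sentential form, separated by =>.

S=>sSg=>ssSgg=>sssSggg=>ssssSgggg=>sssssSggggg=>ssssssSgggggg=>sssssssSggggggg=>ssssssssgggggggg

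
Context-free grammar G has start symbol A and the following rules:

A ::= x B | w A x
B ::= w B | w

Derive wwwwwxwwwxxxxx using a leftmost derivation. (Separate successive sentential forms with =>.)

A => wAx => wwAxx => wwwAxxx => wwwwAxxxx => wwwwwAxxxxx => wwwwwxBxxxxx => wwwwwxwBxxxxx => wwwwwxwwBxxxxx => wwwwwxwwwxxxxx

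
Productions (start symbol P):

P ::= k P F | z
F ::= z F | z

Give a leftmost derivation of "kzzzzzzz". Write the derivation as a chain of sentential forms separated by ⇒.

P ⇒ kPF   [P ::= k P F]
kPF ⇒ kzF   [P ::= z]
kzF ⇒ kzzF   [F ::= z F]
kzzF ⇒ kzzzF   [F ::= z F]
kzzzF ⇒ kzzzzF   [F ::= z F]
kzzzzF ⇒ kzzzzzF   [F ::= z F]
kzzzzzF ⇒ kzzzzzzF   [F ::= z F]
kzzzzzzF ⇒ kzzzzzzz   [F ::= z]

P ⇒ kPF ⇒ kzF ⇒ kzzF ⇒ kzzzF ⇒ kzzzzF ⇒ kzzzzzF ⇒ kzzzzzzF ⇒ kzzzzzzz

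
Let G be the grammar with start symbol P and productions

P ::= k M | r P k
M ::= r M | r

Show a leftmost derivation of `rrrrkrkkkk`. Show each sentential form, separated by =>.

P => rPk   [P ::= r P k]
rPk => rrPkk   [P ::= r P k]
rrPkk => rrrPkkk   [P ::= r P k]
rrrPkkk => rrrrPkkkk   [P ::= r P k]
rrrrPkkkk => rrrrkMkkkk   [P ::= k M]
rrrrkMkkkk => rrrrkrkkkk   [M ::= r]

P=>rPk=>rrPkk=>rrrPkkk=>rrrrPkkkk=>rrrrkMkkkk=>rrrrkrkkkk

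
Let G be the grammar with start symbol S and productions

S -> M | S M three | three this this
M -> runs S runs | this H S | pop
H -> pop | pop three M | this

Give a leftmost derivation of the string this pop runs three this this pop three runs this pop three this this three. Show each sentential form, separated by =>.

S => S M three   [S -> S M three]
S M three => M M three   [S -> M]
M M three => this H S M three   [M -> this H S]
this H S M three => this pop S M three   [H -> pop]
this pop S M three => this pop M M three   [S -> M]
this pop M M three => this pop runs S runs M three   [M -> runs S runs]
this pop runs S runs M three => this pop runs S M three runs M three   [S -> S M three]
this pop runs S M three runs M three => this pop runs three this this M three runs M three   [S -> three this this]
this pop runs three this this M three runs M three => this pop runs three this this pop three runs M three   [M -> pop]
this pop runs three this this pop three runs M three => this pop runs three this this pop three runs this H S three   [M -> this H S]
this pop runs three this this pop three runs this H S three => this pop runs three this this pop three runs this pop S three   [H -> pop]
this pop runs three this this pop three runs this pop S three => this pop runs three this this pop three runs this pop three this this three   [S -> three this this]

S => S M three => M M three => this H S M three => this pop S M three => this pop M M three => this pop runs S runs M three => this pop runs S M three runs M three => this pop runs three this this M three runs M three => this pop runs three this this pop three runs M three => this pop runs three this this pop three runs this H S three => this pop runs three this this pop three runs this pop S three => this pop runs three this this pop three runs this pop three this this three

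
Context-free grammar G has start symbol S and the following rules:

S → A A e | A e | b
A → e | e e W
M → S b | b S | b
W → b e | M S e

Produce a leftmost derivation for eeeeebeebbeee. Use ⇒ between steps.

S ⇒ AAe   [S → A A e]
AAe ⇒ eeWAe   [A → e e W]
eeWAe ⇒ eeMSeAe   [W → M S e]
eeMSeAe ⇒ eeSbSeAe   [M → S b]
eeSbSeAe ⇒ eeAAebSeAe   [S → A A e]
eeAAebSeAe ⇒ eeeAebSeAe   [A → e]
eeeAebSeAe ⇒ eeeeeWebSeAe   [A → e e W]
eeeeeWebSeAe ⇒ eeeeebeebSeAe   [W → b e]
eeeeebeebSeAe ⇒ eeeeebeebbeAe   [S → b]
eeeeebeebbeAe ⇒ eeeeebeebbeee   [A → e]

S ⇒ AAe ⇒ eeWAe ⇒ eeMSeAe ⇒ eeSbSeAe ⇒ eeAAebSeAe ⇒ eeeAebSeAe ⇒ eeeeeWebSeAe ⇒ eeeeebeebSeAe ⇒ eeeeebeebbeAe ⇒ eeeeebeebbeee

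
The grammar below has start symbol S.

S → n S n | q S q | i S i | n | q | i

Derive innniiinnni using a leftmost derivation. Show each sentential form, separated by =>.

S => iSi => inSni => innSnni => innnSnnni => innniSinnni => innniiinnni

S => iSi   [S → i S i]
iSi => inSni   [S → n S n]
inSni => innSnni   [S → n S n]
innSnni => innnSnnni   [S → n S n]
innnSnnni => innniSinnni   [S → i S i]
innniSinnni => innniiinnni   [S → i]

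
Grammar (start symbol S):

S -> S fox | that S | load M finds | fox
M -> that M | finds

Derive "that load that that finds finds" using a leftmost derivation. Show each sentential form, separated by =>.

S => that S => that load M finds => that load that M finds => that load that that M finds => that load that that finds finds

S => that S   [S -> that S]
that S => that load M finds   [S -> load M finds]
that load M finds => that load that M finds   [M -> that M]
that load that M finds => that load that that M finds   [M -> that M]
that load that that M finds => that load that that finds finds   [M -> finds]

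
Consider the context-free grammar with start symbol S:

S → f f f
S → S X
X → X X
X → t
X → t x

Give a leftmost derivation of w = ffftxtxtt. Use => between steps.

S => SX   [S → S X]
SX => SXX   [S → S X]
SXX => SXXX   [S → S X]
SXXX => fffXXX   [S → f f f]
fffXXX => fffXXXX   [X → X X]
fffXXXX => ffftxXXX   [X → t x]
ffftxXXX => ffftxtxXX   [X → t x]
ffftxtxXX => ffftxtxtX   [X → t]
ffftxtxtX => ffftxtxtt   [X → t]

S => SX => SXX => SXXX => fffXXX => fffXXXX => ffftxXXX => ffftxtxXX => ffftxtxtX => ffftxtxtt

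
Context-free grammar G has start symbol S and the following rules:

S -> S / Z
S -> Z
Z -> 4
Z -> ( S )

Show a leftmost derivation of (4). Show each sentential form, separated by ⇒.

S ⇒ Z   [S -> Z]
Z ⇒ (S)   [Z -> ( S )]
(S) ⇒ (Z)   [S -> Z]
(Z) ⇒ (4)   [Z -> 4]

S ⇒ Z ⇒ (S) ⇒ (Z) ⇒ (4)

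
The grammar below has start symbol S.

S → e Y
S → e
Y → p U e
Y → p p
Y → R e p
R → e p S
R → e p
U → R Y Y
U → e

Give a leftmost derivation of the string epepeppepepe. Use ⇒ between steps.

S ⇒ eY ⇒ epUe ⇒ epRYYe ⇒ epepSYYe ⇒ epepeYYe ⇒ epepeppYe ⇒ epepeppRepe ⇒ epepeppepepe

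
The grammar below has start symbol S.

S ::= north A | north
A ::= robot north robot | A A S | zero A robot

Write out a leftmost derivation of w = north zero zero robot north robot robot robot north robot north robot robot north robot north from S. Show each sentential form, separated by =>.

S => north A   [S ::= north A]
north A => north A A S   [A ::= A A S]
north A A S => north zero A robot A S   [A ::= zero A robot]
north zero A robot A S => north zero A A S robot A S   [A ::= A A S]
north zero A A S robot A S => north zero zero A robot A S robot A S   [A ::= zero A robot]
north zero zero A robot A S robot A S => north zero zero robot north robot robot A S robot A S   [A ::= robot north robot]
north zero zero robot north robot robot A S robot A S => north zero zero robot north robot robot robot north robot S robot A S   [A ::= robot north robot]
north zero zero robot north robot robot robot north robot S robot A S => north zero zero robot north robot robot robot north robot north robot A S   [S ::= north]
north zero zero robot north robot robot robot north robot north robot A S => north zero zero robot north robot robot robot north robot north robot robot north robot S   [A ::= robot north robot]
north zero zero robot north robot robot robot north robot north robot robot north robot S => north zero zero robot north robot robot robot north robot north robot robot north robot north   [S ::= north]

S => north A => north A A S => north zero A robot A S => north zero A A S robot A S => north zero zero A robot A S robot A S => north zero zero robot north robot robot A S robot A S => north zero zero robot north robot robot robot north robot S robot A S => north zero zero robot north robot robot robot north robot north robot A S => north zero zero robot north robot robot robot north robot north robot robot north robot S => north zero zero robot north robot robot robot north robot north robot robot north robot north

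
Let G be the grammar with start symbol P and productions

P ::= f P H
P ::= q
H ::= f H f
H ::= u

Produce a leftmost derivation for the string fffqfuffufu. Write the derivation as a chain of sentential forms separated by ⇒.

P ⇒ fPH ⇒ ffPHH ⇒ fffPHHH ⇒ fffqHHH ⇒ fffqfHfHH ⇒ fffqfufHH ⇒ fffqfuffHfH ⇒ fffqfuffufH ⇒ fffqfuffufu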